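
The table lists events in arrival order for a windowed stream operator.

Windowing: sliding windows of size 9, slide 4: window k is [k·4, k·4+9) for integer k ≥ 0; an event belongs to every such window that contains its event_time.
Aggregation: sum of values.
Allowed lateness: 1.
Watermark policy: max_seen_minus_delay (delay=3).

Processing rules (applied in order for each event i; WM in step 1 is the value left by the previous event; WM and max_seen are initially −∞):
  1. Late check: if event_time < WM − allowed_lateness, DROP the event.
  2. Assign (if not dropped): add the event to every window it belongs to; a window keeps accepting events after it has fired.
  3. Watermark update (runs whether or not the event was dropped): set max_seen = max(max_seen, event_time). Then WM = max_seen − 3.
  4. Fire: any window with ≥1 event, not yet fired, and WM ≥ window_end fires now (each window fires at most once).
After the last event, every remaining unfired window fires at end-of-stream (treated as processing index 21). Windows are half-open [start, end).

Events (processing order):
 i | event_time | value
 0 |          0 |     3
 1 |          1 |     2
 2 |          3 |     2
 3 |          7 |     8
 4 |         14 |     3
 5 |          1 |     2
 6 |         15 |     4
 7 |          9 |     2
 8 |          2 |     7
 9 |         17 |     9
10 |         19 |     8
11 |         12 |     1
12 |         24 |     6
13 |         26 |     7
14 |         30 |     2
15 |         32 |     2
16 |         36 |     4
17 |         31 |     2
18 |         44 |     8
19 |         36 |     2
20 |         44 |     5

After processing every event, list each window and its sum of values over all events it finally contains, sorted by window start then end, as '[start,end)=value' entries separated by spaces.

[0,9)=15 [4,13)=8 [8,17)=7 [12,21)=24 [16,25)=23 [20,29)=13 [24,33)=17 [28,37)=8 [32,41)=6 [36,45)=17 [40,49)=13 [44,53)=13

i=0 t=0 v=3: → [0,9); WM=-3
i=1 t=1 v=2: → [0,9); WM=-2
i=2 t=3 v=2: → [0,9); WM=0
i=3 t=7 v=8: → [4,13),[0,9); WM=4
i=4 t=14 v=3: → [12,21),[8,17); WM=11; [0,9) fires=15
i=5 t=1 v=2: DROP (t<11-1); WM=11
i=6 t=15 v=4: → [12,21),[8,17); WM=12
i=7 t=9 v=2: DROP (t<12-1); WM=12
i=8 t=2 v=7: DROP (t<12-1); WM=12
i=9 t=17 v=9: → [16,25),[12,21); WM=14; [4,13) fires=8
i=10 t=19 v=8: → [16,25),[12,21); WM=16
i=11 t=12 v=1: DROP (t<16-1); WM=16
i=12 t=24 v=6: → [24,33),[20,29),[16,25); WM=21; [8,17) fires=7 [12,21) fires=24
i=13 t=26 v=7: → [24,33),[20,29); WM=23
i=14 t=30 v=2: → [28,37),[24,33); WM=27; [16,25) fires=23
i=15 t=32 v=2: → [32,41),[28,37),[24,33); WM=29; [20,29) fires=13
i=16 t=36 v=4: → [36,45),[32,41),[28,37); WM=33; [24,33) fires=17
i=17 t=31 v=2: DROP (t<33-1); WM=33
i=18 t=44 v=8: → [44,53),[40,49),[36,45); WM=41; [28,37) fires=8 [32,41) fires=6
i=19 t=36 v=2: DROP (t<41-1); WM=41
i=20 t=44 v=5: → [44,53),[40,49),[36,45); WM=41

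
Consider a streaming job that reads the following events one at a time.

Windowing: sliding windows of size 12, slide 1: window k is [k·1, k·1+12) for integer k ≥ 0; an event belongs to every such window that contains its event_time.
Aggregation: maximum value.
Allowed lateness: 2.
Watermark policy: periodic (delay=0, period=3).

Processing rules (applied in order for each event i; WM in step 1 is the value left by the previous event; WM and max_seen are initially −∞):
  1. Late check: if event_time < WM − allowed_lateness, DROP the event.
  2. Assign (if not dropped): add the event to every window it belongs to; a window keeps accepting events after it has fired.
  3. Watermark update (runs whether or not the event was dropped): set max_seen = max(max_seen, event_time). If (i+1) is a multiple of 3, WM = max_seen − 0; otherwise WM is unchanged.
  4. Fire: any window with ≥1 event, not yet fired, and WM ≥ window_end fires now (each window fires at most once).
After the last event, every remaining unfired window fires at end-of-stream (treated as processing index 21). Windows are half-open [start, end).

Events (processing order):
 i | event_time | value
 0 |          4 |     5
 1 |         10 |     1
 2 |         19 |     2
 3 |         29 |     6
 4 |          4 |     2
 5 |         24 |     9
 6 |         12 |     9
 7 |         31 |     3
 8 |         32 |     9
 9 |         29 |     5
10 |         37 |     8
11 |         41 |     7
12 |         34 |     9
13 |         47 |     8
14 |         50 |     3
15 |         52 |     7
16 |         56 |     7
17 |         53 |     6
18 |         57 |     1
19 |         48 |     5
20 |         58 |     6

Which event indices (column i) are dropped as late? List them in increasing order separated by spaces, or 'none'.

4 6 9 12 19

i=0 t=4 v=5: → [4,16),[3,15),[2,14),[1,13),[0,12); WM=−∞
i=1 t=10 v=1: → [10,22),[9,21),[8,20),[7,19),[6,18),[5,17),[4,16),[3,15),[2,14),[1,13),[0,12); WM=−∞
i=2 t=19 v=2: → [19,31),[18,30),[17,29),[16,28),[15,27),[14,26),[13,25),[12,24),[11,23),[10,22),[9,21),[8,20); WM=19; [0,12) fires=5 [1,13) fires=5 [2,14) fires=5 [3,15) fires=5 [4,16) fires=5 [5,17) fires=1 [6,18) fires=1 [7,19) fires=1
i=3 t=29 v=6: → [29,41),[28,40),[27,39),[26,38),[25,37),[24,36),[23,35),[22,34),[21,33),[20,32),[19,31),[18,30); WM=19
i=4 t=4 v=2: DROP (t<19-2); WM=19
i=5 t=24 v=9: → [24,36),[23,35),[22,34),[21,33),[20,32),[19,31),[18,30),[17,29),[16,28),[15,27),[14,26),[13,25); WM=29; [8,20) fires=2 [9,21) fires=2 [10,22) fires=2 [11,23) fires=2 [12,24) fires=2 [13,25) fires=9 [14,26) fires=9 [15,27) fires=9 [16,28) fires=9 [17,29) fires=9
i=6 t=12 v=9: DROP (t<29-2); WM=29
i=7 t=31 v=3: → [31,43),[30,42),[29,41),[28,40),[27,39),[26,38),[25,37),[24,36),[23,35),[22,34),[21,33),[20,32); WM=29
i=8 t=32 v=9: → [32,44),[31,43),[30,42),[29,41),[28,40),[27,39),[26,38),[25,37),[24,36),[23,35),[22,34),[21,33); WM=32; [18,30) fires=9 [19,31) fires=9 [20,32) fires=9
i=9 t=29 v=5: DROP (t<32-2); WM=32
i=10 t=37 v=8: → [37,49),[36,48),[35,47),[34,46),[33,45),[32,44),[31,43),[30,42),[29,41),[28,40),[27,39),[26,38); WM=32
i=11 t=41 v=7: → [41,53),[40,52),[39,51),[38,50),[37,49),[36,48),[35,47),[34,46),[33,45),[32,44),[31,43),[30,42); WM=41; [21,33) fires=9 [22,34) fires=9 [23,35) fires=9 [24,36) fires=9 [25,37) fires=9 [26,38) fires=9 [27,39) fires=9 [28,40) fires=9 [29,41) fires=9
i=12 t=34 v=9: DROP (t<41-2); WM=41
i=13 t=47 v=8: → [47,59),[46,58),[45,57),[44,56),[43,55),[42,54),[41,53),[40,52),[39,51),[38,50),[37,49),[36,48); WM=41
i=14 t=50 v=3: → [50,62),[49,61),[48,60),[47,59),[46,58),[45,57),[44,56),[43,55),[42,54),[41,53),[40,52),[39,51); WM=50; [30,42) fires=9 [31,43) fires=9 [32,44) fires=9 [33,45) fires=8 [34,46) fires=8 [35,47) fires=8 [36,48) fires=8 [37,49) fires=8 [38,50) fires=8
i=15 t=52 v=7: → [52,64),[51,63),[50,62),[49,61),[48,60),[47,59),[46,58),[45,57),[44,56),[43,55),[42,54),[41,53); WM=50
i=16 t=56 v=7: → [56,68),[55,67),[54,66),[53,65),[52,64),[51,63),[50,62),[49,61),[48,60),[47,59),[46,58),[45,57); WM=50
i=17 t=53 v=6: → [53,65),[52,64),[51,63),[50,62),[49,61),[48,60),[47,59),[46,58),[45,57),[44,56),[43,55),[42,54); WM=56; [39,51) fires=8 [40,52) fires=8 [41,53) fires=8 [42,54) fires=8 [43,55) fires=8 [44,56) fires=8
i=18 t=57 v=1: → [57,69),[56,68),[55,67),[54,66),[53,65),[52,64),[51,63),[50,62),[49,61),[48,60),[47,59),[46,58); WM=56
i=19 t=48 v=5: DROP (t<56-2); WM=56
i=20 t=58 v=6: → [58,70),[57,69),[56,68),[55,67),[54,66),[53,65),[52,64),[51,63),[50,62),[49,61),[48,60),[47,59); WM=58; [45,57) fires=8 [46,58) fires=8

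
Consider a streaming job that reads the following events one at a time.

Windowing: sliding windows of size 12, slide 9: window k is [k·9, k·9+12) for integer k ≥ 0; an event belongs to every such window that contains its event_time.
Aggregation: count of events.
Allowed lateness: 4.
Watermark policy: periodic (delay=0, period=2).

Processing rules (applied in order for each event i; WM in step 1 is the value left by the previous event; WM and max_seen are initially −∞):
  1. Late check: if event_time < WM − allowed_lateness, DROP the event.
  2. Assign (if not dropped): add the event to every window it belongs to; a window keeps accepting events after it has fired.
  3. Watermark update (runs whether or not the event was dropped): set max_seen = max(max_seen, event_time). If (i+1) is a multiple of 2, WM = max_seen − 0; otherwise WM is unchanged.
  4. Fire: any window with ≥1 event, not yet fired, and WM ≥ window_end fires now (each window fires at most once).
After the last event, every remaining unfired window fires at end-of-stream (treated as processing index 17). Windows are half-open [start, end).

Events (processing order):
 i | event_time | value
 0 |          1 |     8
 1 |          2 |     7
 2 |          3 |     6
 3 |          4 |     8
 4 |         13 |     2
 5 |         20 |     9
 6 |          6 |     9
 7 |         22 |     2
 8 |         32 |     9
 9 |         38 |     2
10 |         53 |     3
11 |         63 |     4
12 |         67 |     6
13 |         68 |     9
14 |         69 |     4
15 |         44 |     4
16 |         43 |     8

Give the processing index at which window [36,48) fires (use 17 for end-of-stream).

i=0 t=1 v=8: → [0,12); WM=−∞
i=1 t=2 v=7: → [0,12); WM=2
i=2 t=3 v=6: → [0,12); WM=2
i=3 t=4 v=8: → [0,12); WM=4
i=4 t=13 v=2: → [9,21); WM=4
i=5 t=20 v=9: → [18,30),[9,21); WM=20; [0,12) fires=4
i=6 t=6 v=9: DROP (t<20-4); WM=20
i=7 t=22 v=2: → [18,30); WM=22; [9,21) fires=2
i=8 t=32 v=9: → [27,39); WM=22
i=9 t=38 v=2: → [36,48),[27,39); WM=38; [18,30) fires=2
i=10 t=53 v=3: → [45,57); WM=38
i=11 t=63 v=4: → [63,75),[54,66); WM=63; [27,39) fires=2 [36,48) fires=1 [45,57) fires=1
i=12 t=67 v=6: → [63,75); WM=63
i=13 t=68 v=9: → [63,75); WM=68; [54,66) fires=1
i=14 t=69 v=4: → [63,75); WM=68
i=15 t=44 v=4: DROP (t<68-4); WM=69
i=16 t=43 v=8: DROP (t<69-4); WM=69

11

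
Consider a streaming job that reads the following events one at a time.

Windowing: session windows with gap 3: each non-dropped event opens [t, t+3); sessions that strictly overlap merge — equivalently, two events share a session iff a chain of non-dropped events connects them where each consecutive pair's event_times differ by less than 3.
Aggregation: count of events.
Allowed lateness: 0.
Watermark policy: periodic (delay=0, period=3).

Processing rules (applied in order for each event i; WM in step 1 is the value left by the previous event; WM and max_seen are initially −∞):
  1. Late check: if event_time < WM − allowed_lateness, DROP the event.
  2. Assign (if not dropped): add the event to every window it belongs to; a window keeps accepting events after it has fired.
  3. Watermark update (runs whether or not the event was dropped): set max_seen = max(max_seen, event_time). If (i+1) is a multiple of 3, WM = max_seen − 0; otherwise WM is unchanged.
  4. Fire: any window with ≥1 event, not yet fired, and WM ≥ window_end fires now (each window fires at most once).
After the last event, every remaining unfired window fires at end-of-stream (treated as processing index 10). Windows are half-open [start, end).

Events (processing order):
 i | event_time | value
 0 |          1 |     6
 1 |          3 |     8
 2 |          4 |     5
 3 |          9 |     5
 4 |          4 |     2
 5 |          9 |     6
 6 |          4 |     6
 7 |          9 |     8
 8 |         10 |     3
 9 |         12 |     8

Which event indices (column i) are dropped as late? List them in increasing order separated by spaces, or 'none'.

6

i=0 t=1 v=6: → [1,4); WM=−∞
i=1 t=3 v=8: → [1,6); WM=−∞
i=2 t=4 v=5: → [1,7); WM=4
i=3 t=9 v=5: → [9,12); WM=4
i=4 t=4 v=2: → [1,7); WM=4
i=5 t=9 v=6: → [9,12); WM=9
i=6 t=4 v=6: DROP (t<9-0); WM=9
i=7 t=9 v=8: → [9,12); WM=9
i=8 t=10 v=3: → [9,13); WM=10
i=9 t=12 v=8: → [9,15); WM=10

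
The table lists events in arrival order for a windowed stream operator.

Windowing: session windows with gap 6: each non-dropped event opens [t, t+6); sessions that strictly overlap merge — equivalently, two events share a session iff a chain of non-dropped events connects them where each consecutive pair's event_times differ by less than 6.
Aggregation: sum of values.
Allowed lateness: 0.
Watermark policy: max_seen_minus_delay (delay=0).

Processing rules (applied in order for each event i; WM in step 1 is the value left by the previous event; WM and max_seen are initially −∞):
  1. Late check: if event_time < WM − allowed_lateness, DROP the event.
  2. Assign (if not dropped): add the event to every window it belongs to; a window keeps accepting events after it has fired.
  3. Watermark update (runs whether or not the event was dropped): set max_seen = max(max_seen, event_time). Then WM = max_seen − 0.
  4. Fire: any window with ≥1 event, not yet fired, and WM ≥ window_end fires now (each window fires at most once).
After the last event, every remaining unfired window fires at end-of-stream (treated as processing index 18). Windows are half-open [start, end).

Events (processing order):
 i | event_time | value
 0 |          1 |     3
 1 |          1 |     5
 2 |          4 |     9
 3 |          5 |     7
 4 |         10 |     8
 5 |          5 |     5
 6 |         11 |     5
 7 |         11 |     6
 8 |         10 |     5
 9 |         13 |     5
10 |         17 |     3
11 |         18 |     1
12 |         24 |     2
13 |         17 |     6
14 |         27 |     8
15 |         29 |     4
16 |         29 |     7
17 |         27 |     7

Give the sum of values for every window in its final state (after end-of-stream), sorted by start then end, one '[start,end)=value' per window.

i=0 t=1 v=3: → [1,7); WM=1
i=1 t=1 v=5: → [1,7); WM=1
i=2 t=4 v=9: → [1,10); WM=4
i=3 t=5 v=7: → [1,11); WM=5
i=4 t=10 v=8: → [1,16); WM=10
i=5 t=5 v=5: DROP (t<10-0); WM=10
i=6 t=11 v=5: → [1,17); WM=11
i=7 t=11 v=6: → [1,17); WM=11
i=8 t=10 v=5: DROP (t<11-0); WM=11
i=9 t=13 v=5: → [1,19); WM=13
i=10 t=17 v=3: → [1,23); WM=17
i=11 t=18 v=1: → [1,24); WM=18
i=12 t=24 v=2: → [24,30); WM=24
i=13 t=17 v=6: DROP (t<24-0); WM=24
i=14 t=27 v=8: → [24,33); WM=27
i=15 t=29 v=4: → [24,35); WM=29
i=16 t=29 v=7: → [24,35); WM=29
i=17 t=27 v=7: DROP (t<29-0); WM=29

[1,24)=52 [24,35)=21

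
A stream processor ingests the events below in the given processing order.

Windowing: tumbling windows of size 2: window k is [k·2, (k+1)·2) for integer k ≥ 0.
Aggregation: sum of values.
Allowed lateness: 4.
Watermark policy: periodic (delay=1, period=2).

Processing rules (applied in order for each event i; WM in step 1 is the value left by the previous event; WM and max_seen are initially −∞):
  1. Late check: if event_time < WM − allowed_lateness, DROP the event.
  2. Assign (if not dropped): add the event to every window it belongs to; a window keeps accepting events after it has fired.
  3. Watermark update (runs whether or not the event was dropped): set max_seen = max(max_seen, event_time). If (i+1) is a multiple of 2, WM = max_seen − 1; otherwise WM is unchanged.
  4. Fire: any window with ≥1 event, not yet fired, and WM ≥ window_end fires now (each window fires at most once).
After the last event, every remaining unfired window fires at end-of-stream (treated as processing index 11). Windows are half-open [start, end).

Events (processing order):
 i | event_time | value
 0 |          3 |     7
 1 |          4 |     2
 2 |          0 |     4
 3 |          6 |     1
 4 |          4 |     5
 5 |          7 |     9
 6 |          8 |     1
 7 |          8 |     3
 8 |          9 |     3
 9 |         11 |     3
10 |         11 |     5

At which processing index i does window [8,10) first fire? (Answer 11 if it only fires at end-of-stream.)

9

i=0 t=3 v=7: → [2,4); WM=−∞
i=1 t=4 v=2: → [4,6); WM=3
i=2 t=0 v=4: → [0,2); WM=3; [0,2) fires=4
i=3 t=6 v=1: → [6,8); WM=5; [2,4) fires=7
i=4 t=4 v=5: → [4,6); WM=5
i=5 t=7 v=9: → [6,8); WM=6; [4,6) fires=7
i=6 t=8 v=1: → [8,10); WM=6
i=7 t=8 v=3: → [8,10); WM=7
i=8 t=9 v=3: → [8,10); WM=7
i=9 t=11 v=3: → [10,12); WM=10; [6,8) fires=10 [8,10) fires=7
i=10 t=11 v=5: → [10,12); WM=10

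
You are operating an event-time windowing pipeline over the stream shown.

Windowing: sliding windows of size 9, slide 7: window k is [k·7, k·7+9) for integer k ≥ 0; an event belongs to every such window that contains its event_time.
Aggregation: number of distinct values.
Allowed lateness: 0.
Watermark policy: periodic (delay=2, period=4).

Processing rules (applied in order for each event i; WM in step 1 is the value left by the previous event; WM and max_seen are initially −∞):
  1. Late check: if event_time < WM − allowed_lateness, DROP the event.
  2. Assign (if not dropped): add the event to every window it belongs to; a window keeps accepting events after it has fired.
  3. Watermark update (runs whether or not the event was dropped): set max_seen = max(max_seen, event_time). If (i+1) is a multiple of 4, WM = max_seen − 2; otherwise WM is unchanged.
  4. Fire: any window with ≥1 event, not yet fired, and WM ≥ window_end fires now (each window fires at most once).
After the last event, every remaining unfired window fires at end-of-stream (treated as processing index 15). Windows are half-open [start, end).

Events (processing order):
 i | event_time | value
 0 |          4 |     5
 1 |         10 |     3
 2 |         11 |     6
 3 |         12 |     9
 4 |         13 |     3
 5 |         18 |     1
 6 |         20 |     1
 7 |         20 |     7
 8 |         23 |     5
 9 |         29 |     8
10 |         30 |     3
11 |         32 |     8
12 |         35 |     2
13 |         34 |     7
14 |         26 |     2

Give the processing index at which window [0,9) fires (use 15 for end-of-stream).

3

i=0 t=4 v=5: → [0,9); WM=−∞
i=1 t=10 v=3: → [7,16); WM=−∞
i=2 t=11 v=6: → [7,16); WM=−∞
i=3 t=12 v=9: → [7,16); WM=10; [0,9) fires=1
i=4 t=13 v=3: → [7,16); WM=10
i=5 t=18 v=1: → [14,23); WM=10
i=6 t=20 v=1: → [14,23); WM=10
i=7 t=20 v=7: → [14,23); WM=18; [7,16) fires=3
i=8 t=23 v=5: → [21,30); WM=18
i=9 t=29 v=8: → [28,37),[21,30); WM=18
i=10 t=30 v=3: → [28,37); WM=18
i=11 t=32 v=8: → [28,37); WM=30; [14,23) fires=2 [21,30) fires=2
i=12 t=35 v=2: → [35,44),[28,37); WM=30
i=13 t=34 v=7: → [28,37); WM=30
i=14 t=26 v=2: DROP (t<30-0); WM=30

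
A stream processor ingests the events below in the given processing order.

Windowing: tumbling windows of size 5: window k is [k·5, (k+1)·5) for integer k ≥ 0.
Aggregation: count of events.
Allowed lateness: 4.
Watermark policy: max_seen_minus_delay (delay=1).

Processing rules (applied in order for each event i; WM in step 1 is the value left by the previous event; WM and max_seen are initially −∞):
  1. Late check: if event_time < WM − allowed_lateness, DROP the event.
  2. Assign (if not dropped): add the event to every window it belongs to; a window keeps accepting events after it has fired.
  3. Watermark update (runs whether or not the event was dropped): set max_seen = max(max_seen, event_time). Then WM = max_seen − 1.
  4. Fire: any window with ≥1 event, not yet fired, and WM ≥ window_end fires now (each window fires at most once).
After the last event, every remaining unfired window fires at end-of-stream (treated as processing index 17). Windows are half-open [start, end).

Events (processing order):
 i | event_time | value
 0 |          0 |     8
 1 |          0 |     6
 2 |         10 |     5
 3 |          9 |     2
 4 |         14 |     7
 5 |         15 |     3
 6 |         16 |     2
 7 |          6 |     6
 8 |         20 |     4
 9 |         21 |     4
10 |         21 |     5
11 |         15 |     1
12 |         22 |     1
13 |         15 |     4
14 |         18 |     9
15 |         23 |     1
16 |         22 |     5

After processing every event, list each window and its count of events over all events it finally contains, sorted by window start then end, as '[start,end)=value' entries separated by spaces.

i=0 t=0 v=8: → [0,5); WM=-1
i=1 t=0 v=6: → [0,5); WM=-1
i=2 t=10 v=5: → [10,15); WM=9; [0,5) fires=2
i=3 t=9 v=2: → [5,10); WM=9
i=4 t=14 v=7: → [10,15); WM=13; [5,10) fires=1
i=5 t=15 v=3: → [15,20); WM=14
i=6 t=16 v=2: → [15,20); WM=15; [10,15) fires=2
i=7 t=6 v=6: DROP (t<15-4); WM=15
i=8 t=20 v=4: → [20,25); WM=19
i=9 t=21 v=4: → [20,25); WM=20; [15,20) fires=2
i=10 t=21 v=5: → [20,25); WM=20
i=11 t=15 v=1: DROP (t<20-4); WM=20
i=12 t=22 v=1: → [20,25); WM=21
i=13 t=15 v=4: DROP (t<21-4); WM=21
i=14 t=18 v=9: → [15,20); WM=21
i=15 t=23 v=1: → [20,25); WM=22
i=16 t=22 v=5: → [20,25); WM=22

[0,5)=2 [5,10)=1 [10,15)=2 [15,20)=3 [20,25)=6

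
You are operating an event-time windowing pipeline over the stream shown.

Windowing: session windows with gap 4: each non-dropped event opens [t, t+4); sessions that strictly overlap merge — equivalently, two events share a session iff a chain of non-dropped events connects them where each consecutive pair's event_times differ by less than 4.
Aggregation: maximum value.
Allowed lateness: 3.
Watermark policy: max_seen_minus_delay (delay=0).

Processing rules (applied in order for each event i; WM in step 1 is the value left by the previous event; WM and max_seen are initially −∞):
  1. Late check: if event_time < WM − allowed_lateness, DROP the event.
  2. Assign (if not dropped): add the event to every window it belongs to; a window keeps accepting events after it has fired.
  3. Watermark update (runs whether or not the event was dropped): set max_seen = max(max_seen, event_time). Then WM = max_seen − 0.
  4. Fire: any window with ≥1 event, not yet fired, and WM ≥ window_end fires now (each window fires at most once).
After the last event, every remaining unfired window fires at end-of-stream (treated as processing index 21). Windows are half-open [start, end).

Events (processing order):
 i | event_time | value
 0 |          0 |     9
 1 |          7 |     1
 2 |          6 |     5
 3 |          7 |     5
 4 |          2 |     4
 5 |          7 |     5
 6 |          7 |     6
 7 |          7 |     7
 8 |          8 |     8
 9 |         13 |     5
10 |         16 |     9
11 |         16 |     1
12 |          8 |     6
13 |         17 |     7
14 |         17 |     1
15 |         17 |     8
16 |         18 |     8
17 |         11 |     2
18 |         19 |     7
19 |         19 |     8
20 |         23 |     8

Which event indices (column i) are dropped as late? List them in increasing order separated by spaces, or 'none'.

i=0 t=0 v=9: → [0,4); WM=0
i=1 t=7 v=1: → [7,11); WM=7
i=2 t=6 v=5: → [6,11); WM=7
i=3 t=7 v=5: → [6,11); WM=7
i=4 t=2 v=4: DROP (t<7-3); WM=7
i=5 t=7 v=5: → [6,11); WM=7
i=6 t=7 v=6: → [6,11); WM=7
i=7 t=7 v=7: → [6,11); WM=7
i=8 t=8 v=8: → [6,12); WM=8
i=9 t=13 v=5: → [13,17); WM=13
i=10 t=16 v=9: → [13,20); WM=16
i=11 t=16 v=1: → [13,20); WM=16
i=12 t=8 v=6: DROP (t<16-3); WM=16
i=13 t=17 v=7: → [13,21); WM=17
i=14 t=17 v=1: → [13,21); WM=17
i=15 t=17 v=8: → [13,21); WM=17
i=16 t=18 v=8: → [13,22); WM=18
i=17 t=11 v=2: DROP (t<18-3); WM=18
i=18 t=19 v=7: → [13,23); WM=19
i=19 t=19 v=8: → [13,23); WM=19
i=20 t=23 v=8: → [23,27); WM=23

4 12 17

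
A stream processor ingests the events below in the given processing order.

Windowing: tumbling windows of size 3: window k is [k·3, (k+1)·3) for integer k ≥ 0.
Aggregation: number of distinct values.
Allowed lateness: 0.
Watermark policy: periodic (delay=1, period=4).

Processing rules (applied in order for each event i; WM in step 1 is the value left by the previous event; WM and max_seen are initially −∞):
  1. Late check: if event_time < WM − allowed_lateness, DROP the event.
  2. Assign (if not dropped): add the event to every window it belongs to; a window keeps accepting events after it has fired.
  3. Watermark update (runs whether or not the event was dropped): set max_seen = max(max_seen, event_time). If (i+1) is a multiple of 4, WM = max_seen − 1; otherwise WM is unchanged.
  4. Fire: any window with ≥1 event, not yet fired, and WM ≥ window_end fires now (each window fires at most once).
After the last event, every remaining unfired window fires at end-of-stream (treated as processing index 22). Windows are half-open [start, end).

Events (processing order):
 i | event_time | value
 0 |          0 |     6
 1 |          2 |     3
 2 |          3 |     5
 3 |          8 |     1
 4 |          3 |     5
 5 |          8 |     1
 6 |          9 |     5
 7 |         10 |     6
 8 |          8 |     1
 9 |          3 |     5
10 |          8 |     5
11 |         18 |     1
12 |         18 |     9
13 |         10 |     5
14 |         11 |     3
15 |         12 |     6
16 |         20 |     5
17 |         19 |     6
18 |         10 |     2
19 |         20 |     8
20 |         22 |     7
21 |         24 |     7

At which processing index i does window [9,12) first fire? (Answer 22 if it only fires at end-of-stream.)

i=0 t=0 v=6: → [0,3); WM=−∞
i=1 t=2 v=3: → [0,3); WM=−∞
i=2 t=3 v=5: → [3,6); WM=−∞
i=3 t=8 v=1: → [6,9); WM=7; [0,3) fires=2 [3,6) fires=1
i=4 t=3 v=5: DROP (t<7-0); WM=7
i=5 t=8 v=1: → [6,9); WM=7
i=6 t=9 v=5: → [9,12); WM=7
i=7 t=10 v=6: → [9,12); WM=9; [6,9) fires=1
i=8 t=8 v=1: DROP (t<9-0); WM=9
i=9 t=3 v=5: DROP (t<9-0); WM=9
i=10 t=8 v=5: DROP (t<9-0); WM=9
i=11 t=18 v=1: → [18,21); WM=17; [9,12) fires=2
i=12 t=18 v=9: → [18,21); WM=17
i=13 t=10 v=5: DROP (t<17-0); WM=17
i=14 t=11 v=3: DROP (t<17-0); WM=17
i=15 t=12 v=6: DROP (t<17-0); WM=17
i=16 t=20 v=5: → [18,21); WM=17
i=17 t=19 v=6: → [18,21); WM=17
i=18 t=10 v=2: DROP (t<17-0); WM=17
i=19 t=20 v=8: → [18,21); WM=19
i=20 t=22 v=7: → [21,24); WM=19
i=21 t=24 v=7: → [24,27); WM=19

11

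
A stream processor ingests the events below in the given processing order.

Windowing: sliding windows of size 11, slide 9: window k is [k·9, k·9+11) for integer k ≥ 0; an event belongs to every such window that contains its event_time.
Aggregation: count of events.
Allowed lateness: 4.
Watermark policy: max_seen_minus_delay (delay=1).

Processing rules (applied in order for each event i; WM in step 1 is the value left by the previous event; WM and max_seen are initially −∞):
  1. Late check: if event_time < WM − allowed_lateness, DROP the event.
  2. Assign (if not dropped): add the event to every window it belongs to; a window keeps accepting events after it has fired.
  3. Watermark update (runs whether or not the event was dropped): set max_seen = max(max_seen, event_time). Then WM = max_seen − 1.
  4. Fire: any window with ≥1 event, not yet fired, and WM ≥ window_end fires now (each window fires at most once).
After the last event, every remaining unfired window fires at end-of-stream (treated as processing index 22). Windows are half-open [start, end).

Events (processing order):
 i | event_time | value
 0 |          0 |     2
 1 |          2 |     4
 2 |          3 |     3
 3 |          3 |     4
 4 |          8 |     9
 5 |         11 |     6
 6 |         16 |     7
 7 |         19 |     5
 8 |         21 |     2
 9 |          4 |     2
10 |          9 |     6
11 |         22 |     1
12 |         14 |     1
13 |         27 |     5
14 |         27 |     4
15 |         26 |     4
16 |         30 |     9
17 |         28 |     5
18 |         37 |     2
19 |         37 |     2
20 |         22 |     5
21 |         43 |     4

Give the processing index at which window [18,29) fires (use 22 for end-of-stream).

i=0 t=0 v=2: → [0,11); WM=-1
i=1 t=2 v=4: → [0,11); WM=1
i=2 t=3 v=3: → [0,11); WM=2
i=3 t=3 v=4: → [0,11); WM=2
i=4 t=8 v=9: → [0,11); WM=7
i=5 t=11 v=6: → [9,20); WM=10
i=6 t=16 v=7: → [9,20); WM=15; [0,11) fires=5
i=7 t=19 v=5: → [18,29),[9,20); WM=18
i=8 t=21 v=2: → [18,29); WM=20; [9,20) fires=3
i=9 t=4 v=2: DROP (t<20-4); WM=20
i=10 t=9 v=6: DROP (t<20-4); WM=20
i=11 t=22 v=1: → [18,29); WM=21
i=12 t=14 v=1: DROP (t<21-4); WM=21
i=13 t=27 v=5: → [27,38),[18,29); WM=26
i=14 t=27 v=4: → [27,38),[18,29); WM=26
i=15 t=26 v=4: → [18,29); WM=26
i=16 t=30 v=9: → [27,38); WM=29; [18,29) fires=6
i=17 t=28 v=5: → [27,38),[18,29); WM=29
i=18 t=37 v=2: → [36,47),[27,38); WM=36
i=19 t=37 v=2: → [36,47),[27,38); WM=36
i=20 t=22 v=5: DROP (t<36-4); WM=36
i=21 t=43 v=4: → [36,47); WM=42; [27,38) fires=6

16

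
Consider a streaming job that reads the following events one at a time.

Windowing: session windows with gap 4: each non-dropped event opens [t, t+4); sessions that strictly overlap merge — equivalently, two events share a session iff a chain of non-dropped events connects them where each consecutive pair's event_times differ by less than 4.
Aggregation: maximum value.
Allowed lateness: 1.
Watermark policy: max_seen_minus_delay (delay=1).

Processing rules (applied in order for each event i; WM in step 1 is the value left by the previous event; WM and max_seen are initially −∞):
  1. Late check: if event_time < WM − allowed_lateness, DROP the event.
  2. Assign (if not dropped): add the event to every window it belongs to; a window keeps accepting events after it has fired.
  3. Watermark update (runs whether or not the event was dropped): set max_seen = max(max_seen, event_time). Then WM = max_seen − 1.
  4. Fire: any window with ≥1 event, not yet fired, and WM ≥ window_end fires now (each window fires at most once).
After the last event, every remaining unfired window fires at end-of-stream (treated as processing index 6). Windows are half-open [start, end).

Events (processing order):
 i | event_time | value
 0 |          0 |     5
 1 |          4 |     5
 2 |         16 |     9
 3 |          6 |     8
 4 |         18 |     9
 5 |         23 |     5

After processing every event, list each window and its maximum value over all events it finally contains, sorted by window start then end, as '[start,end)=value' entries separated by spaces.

i=0 t=0 v=5: → [0,4); WM=-1
i=1 t=4 v=5: → [4,8); WM=3
i=2 t=16 v=9: → [16,20); WM=15
i=3 t=6 v=8: DROP (t<15-1); WM=15
i=4 t=18 v=9: → [16,22); WM=17
i=5 t=23 v=5: → [23,27); WM=22

[0,4)=5 [4,8)=5 [16,22)=9 [23,27)=5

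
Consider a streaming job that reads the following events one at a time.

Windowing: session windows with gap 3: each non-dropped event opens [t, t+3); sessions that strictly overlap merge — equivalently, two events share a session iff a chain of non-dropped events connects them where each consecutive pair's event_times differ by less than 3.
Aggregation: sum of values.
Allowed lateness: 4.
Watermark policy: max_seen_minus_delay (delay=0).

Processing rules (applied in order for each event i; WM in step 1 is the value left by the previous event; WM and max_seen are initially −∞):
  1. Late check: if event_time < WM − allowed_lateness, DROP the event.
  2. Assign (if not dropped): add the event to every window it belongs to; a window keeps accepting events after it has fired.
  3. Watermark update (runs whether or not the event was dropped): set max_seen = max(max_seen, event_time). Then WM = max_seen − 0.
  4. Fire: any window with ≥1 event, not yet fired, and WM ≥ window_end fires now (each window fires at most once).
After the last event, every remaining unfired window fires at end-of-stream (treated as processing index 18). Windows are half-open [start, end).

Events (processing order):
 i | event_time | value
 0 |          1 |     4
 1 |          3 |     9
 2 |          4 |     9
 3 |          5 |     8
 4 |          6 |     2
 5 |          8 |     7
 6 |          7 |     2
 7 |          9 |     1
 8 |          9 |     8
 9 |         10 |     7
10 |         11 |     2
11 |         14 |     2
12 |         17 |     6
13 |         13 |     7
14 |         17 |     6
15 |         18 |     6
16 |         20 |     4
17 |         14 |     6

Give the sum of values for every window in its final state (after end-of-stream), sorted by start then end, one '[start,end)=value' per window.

i=0 t=1 v=4: → [1,4); WM=1
i=1 t=3 v=9: → [1,6); WM=3
i=2 t=4 v=9: → [1,7); WM=4
i=3 t=5 v=8: → [1,8); WM=5
i=4 t=6 v=2: → [1,9); WM=6
i=5 t=8 v=7: → [1,11); WM=8
i=6 t=7 v=2: → [1,11); WM=8
i=7 t=9 v=1: → [1,12); WM=9
i=8 t=9 v=8: → [1,12); WM=9
i=9 t=10 v=7: → [1,13); WM=10
i=10 t=11 v=2: → [1,14); WM=11
i=11 t=14 v=2: → [14,17); WM=14
i=12 t=17 v=6: → [17,20); WM=17
i=13 t=13 v=7: → [1,17); WM=17
i=14 t=17 v=6: → [17,20); WM=17
i=15 t=18 v=6: → [17,21); WM=18
i=16 t=20 v=4: → [17,23); WM=20
i=17 t=14 v=6: DROP (t<20-4); WM=20

[1,17)=68 [17,23)=22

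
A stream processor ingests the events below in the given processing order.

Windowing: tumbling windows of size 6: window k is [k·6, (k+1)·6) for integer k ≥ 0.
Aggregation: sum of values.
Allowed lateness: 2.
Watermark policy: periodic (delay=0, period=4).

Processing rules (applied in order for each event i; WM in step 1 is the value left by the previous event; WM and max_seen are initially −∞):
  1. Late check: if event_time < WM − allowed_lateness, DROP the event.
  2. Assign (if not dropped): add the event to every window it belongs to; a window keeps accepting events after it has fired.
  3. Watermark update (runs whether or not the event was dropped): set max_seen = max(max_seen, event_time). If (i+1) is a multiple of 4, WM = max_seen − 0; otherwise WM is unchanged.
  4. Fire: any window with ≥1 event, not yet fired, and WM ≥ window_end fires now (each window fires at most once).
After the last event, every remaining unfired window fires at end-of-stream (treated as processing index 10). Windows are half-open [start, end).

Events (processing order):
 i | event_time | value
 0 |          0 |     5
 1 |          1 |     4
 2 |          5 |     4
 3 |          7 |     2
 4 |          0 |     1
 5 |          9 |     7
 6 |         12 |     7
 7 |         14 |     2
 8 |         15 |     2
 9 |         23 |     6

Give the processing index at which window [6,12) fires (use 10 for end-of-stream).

i=0 t=0 v=5: → [0,6); WM=−∞
i=1 t=1 v=4: → [0,6); WM=−∞
i=2 t=5 v=4: → [0,6); WM=−∞
i=3 t=7 v=2: → [6,12); WM=7; [0,6) fires=13
i=4 t=0 v=1: DROP (t<7-2); WM=7
i=5 t=9 v=7: → [6,12); WM=7
i=6 t=12 v=7: → [12,18); WM=7
i=7 t=14 v=2: → [12,18); WM=14; [6,12) fires=9
i=8 t=15 v=2: → [12,18); WM=14
i=9 t=23 v=6: → [18,24); WM=14

7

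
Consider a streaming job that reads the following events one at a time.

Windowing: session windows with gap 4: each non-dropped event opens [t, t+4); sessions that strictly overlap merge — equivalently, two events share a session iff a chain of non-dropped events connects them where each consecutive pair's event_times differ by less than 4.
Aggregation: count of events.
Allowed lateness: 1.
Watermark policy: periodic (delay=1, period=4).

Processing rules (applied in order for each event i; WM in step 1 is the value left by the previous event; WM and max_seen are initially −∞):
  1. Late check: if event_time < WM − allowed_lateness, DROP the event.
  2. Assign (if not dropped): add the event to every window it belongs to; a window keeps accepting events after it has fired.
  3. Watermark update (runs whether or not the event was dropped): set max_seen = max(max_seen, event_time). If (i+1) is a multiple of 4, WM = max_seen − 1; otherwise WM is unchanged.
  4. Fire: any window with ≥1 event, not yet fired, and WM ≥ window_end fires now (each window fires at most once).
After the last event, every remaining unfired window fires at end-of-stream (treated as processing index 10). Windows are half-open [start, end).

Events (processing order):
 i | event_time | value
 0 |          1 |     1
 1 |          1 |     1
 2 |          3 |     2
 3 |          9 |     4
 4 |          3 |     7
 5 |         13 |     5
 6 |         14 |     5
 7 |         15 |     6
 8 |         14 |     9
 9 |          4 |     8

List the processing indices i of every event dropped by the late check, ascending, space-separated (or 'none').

i=0 t=1 v=1: → [1,5); WM=−∞
i=1 t=1 v=1: → [1,5); WM=−∞
i=2 t=3 v=2: → [1,7); WM=−∞
i=3 t=9 v=4: → [9,13); WM=8
i=4 t=3 v=7: DROP (t<8-1); WM=8
i=5 t=13 v=5: → [13,17); WM=8
i=6 t=14 v=5: → [13,18); WM=8
i=7 t=15 v=6: → [13,19); WM=14
i=8 t=14 v=9: → [13,19); WM=14
i=9 t=4 v=8: DROP (t<14-1); WM=14

4 9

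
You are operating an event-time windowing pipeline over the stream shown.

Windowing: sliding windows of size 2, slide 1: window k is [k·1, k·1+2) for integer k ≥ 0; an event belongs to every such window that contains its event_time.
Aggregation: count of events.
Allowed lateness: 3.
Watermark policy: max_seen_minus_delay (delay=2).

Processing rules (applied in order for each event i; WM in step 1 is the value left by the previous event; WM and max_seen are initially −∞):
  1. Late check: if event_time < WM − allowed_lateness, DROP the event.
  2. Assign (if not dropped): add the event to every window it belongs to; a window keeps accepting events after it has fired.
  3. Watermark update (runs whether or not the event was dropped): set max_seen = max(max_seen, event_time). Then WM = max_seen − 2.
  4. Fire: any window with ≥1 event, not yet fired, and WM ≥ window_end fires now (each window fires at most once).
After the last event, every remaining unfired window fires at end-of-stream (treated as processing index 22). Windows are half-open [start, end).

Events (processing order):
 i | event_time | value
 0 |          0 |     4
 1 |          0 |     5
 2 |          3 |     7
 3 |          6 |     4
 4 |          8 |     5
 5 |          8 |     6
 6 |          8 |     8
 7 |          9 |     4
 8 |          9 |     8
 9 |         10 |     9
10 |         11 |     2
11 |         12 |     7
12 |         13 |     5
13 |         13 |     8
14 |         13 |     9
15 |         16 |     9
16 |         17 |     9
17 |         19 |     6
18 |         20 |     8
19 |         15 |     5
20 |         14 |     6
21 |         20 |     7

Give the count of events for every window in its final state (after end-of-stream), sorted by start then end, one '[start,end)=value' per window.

[0,2)=2 [2,4)=1 [3,5)=1 [5,7)=1 [6,8)=1 [7,9)=3 [8,10)=5 [9,11)=3 [10,12)=2 [11,13)=2 [12,14)=4 [13,15)=3 [14,16)=1 [15,17)=2 [16,18)=2 [17,19)=1 [18,20)=1 [19,21)=3 [20,22)=2

i=0 t=0 v=4: → [0,2); WM=-2
i=1 t=0 v=5: → [0,2); WM=-2
i=2 t=3 v=7: → [3,5),[2,4); WM=1
i=3 t=6 v=4: → [6,8),[5,7); WM=4; [0,2) fires=2 [2,4) fires=1
i=4 t=8 v=5: → [8,10),[7,9); WM=6; [3,5) fires=1
i=5 t=8 v=6: → [8,10),[7,9); WM=6
i=6 t=8 v=8: → [8,10),[7,9); WM=6
i=7 t=9 v=4: → [9,11),[8,10); WM=7; [5,7) fires=1
i=8 t=9 v=8: → [9,11),[8,10); WM=7
i=9 t=10 v=9: → [10,12),[9,11); WM=8; [6,8) fires=1
i=10 t=11 v=2: → [11,13),[10,12); WM=9; [7,9) fires=3
i=11 t=12 v=7: → [12,14),[11,13); WM=10; [8,10) fires=5
i=12 t=13 v=5: → [13,15),[12,14); WM=11; [9,11) fires=3
i=13 t=13 v=8: → [13,15),[12,14); WM=11
i=14 t=13 v=9: → [13,15),[12,14); WM=11
i=15 t=16 v=9: → [16,18),[15,17); WM=14; [10,12) fires=2 [11,13) fires=2 [12,14) fires=4
i=16 t=17 v=9: → [17,19),[16,18); WM=15; [13,15) fires=3
i=17 t=19 v=6: → [19,21),[18,20); WM=17; [15,17) fires=1
i=18 t=20 v=8: → [20,22),[19,21); WM=18; [16,18) fires=2
i=19 t=15 v=5: → [15,17),[14,16); WM=18; [14,16) fires=1
i=20 t=14 v=6: DROP (t<18-3); WM=18
i=21 t=20 v=7: → [20,22),[19,21); WM=18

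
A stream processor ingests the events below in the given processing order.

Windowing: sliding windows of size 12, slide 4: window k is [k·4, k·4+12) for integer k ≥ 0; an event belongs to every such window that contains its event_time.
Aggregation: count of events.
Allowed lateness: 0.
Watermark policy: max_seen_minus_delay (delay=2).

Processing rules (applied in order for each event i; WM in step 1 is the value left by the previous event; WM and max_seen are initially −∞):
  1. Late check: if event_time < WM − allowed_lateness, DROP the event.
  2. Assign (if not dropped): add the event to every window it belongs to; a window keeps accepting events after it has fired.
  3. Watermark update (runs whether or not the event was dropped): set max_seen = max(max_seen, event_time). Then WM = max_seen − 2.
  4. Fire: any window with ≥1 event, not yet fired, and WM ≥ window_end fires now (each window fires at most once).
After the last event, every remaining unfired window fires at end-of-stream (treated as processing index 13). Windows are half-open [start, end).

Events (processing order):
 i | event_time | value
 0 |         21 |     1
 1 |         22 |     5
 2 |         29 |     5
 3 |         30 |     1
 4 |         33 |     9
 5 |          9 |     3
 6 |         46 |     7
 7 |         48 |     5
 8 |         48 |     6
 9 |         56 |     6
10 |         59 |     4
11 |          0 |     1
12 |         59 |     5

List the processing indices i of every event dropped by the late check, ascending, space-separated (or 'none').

5 11

i=0 t=21 v=1: → [20,32),[16,28),[12,24); WM=19
i=1 t=22 v=5: → [20,32),[16,28),[12,24); WM=20
i=2 t=29 v=5: → [28,40),[24,36),[20,32); WM=27; [12,24) fires=2
i=3 t=30 v=1: → [28,40),[24,36),[20,32); WM=28; [16,28) fires=2
i=4 t=33 v=9: → [32,44),[28,40),[24,36); WM=31
i=5 t=9 v=3: DROP (t<31-0); WM=31
i=6 t=46 v=7: → [44,56),[40,52),[36,48); WM=44; [20,32) fires=4 [24,36) fires=3 [28,40) fires=3 [32,44) fires=1
i=7 t=48 v=5: → [48,60),[44,56),[40,52); WM=46
i=8 t=48 v=6: → [48,60),[44,56),[40,52); WM=46
i=9 t=56 v=6: → [56,68),[52,64),[48,60); WM=54; [36,48) fires=1 [40,52) fires=3
i=10 t=59 v=4: → [56,68),[52,64),[48,60); WM=57; [44,56) fires=3
i=11 t=0 v=1: DROP (t<57-0); WM=57
i=12 t=59 v=5: → [56,68),[52,64),[48,60); WM=57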